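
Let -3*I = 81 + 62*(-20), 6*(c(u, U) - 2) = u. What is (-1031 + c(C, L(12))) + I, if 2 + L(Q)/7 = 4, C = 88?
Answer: -628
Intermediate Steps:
L(Q) = 14 (L(Q) = -14 + 7*4 = -14 + 28 = 14)
c(u, U) = 2 + u/6
I = 1159/3 (I = -(81 + 62*(-20))/3 = -(81 - 1240)/3 = -1/3*(-1159) = 1159/3 ≈ 386.33)
(-1031 + c(C, L(12))) + I = (-1031 + (2 + (1/6)*88)) + 1159/3 = (-1031 + (2 + 44/3)) + 1159/3 = (-1031 + 50/3) + 1159/3 = -3043/3 + 1159/3 = -628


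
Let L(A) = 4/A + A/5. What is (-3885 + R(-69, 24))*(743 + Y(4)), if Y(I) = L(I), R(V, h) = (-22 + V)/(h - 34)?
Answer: -72169258/25 ≈ -2.8868e+6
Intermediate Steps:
L(A) = 4/A + A/5 (L(A) = 4/A + A*(⅕) = 4/A + A/5)
R(V, h) = (-22 + V)/(-34 + h)
Y(I) = 4/I + I/5
(-3885 + R(-69, 24))*(743 + Y(4)) = (-3885 + (-22 - 69)/(-34 + 24))*(743 + (4/4 + (⅕)*4)) = (-3885 - 91/(-10))*(743 + (4*(¼) + ⅘)) = (-3885 - ⅒*(-91))*(743 + (1 + ⅘)) = (-3885 + 91/10)*(743 + 9/5) = -38759/10*3724/5 = -72169258/25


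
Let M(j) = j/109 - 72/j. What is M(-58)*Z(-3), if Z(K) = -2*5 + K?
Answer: -29146/3161 ≈ -9.2205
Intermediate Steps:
Z(K) = -10 + K
M(j) = -72/j + j/109 (M(j) = j*(1/109) - 72/j = j/109 - 72/j = -72/j + j/109)
M(-58)*Z(-3) = (-72/(-58) + (1/109)*(-58))*(-10 - 3) = (-72*(-1/58) - 58/109)*(-13) = (36/29 - 58/109)*(-13) = (2242/3161)*(-13) = -29146/3161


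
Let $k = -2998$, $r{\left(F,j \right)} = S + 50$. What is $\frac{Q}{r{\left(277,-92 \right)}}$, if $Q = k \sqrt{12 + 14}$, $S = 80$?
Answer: $- \frac{1499 \sqrt{26}}{65} \approx -117.59$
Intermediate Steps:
$r{\left(F,j \right)} = 130$ ($r{\left(F,j \right)} = 80 + 50 = 130$)
$Q = - 2998 \sqrt{26}$ ($Q = - 2998 \sqrt{12 + 14} = - 2998 \sqrt{26} \approx -15287.0$)
$\frac{Q}{r{\left(277,-92 \right)}} = \frac{\left(-2998\right) \sqrt{26}}{130} = - 2998 \sqrt{26} \cdot \frac{1}{130} = - \frac{1499 \sqrt{26}}{65}$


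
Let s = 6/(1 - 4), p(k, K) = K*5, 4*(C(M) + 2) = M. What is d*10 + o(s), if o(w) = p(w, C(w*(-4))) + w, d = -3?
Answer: -32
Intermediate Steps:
C(M) = -2 + M/4
p(k, K) = 5*K
s = -2 (s = 6/(-3) = 6*(-1/3) = -2)
o(w) = -10 - 4*w (o(w) = 5*(-2 + (w*(-4))/4) + w = 5*(-2 + (-4*w)/4) + w = 5*(-2 - w) + w = (-10 - 5*w) + w = -10 - 4*w)
d*10 + o(s) = -3*10 + (-10 - 4*(-2)) = -30 + (-10 + 8) = -30 - 2 = -32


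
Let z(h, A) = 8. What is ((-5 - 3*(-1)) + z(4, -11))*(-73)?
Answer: -438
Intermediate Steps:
((-5 - 3*(-1)) + z(4, -11))*(-73) = ((-5 - 3*(-1)) + 8)*(-73) = ((-5 + 3) + 8)*(-73) = (-2 + 8)*(-73) = 6*(-73) = -438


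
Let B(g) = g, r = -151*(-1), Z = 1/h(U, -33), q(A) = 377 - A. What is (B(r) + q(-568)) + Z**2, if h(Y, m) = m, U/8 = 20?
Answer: 1193545/1089 ≈ 1096.0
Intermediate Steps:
U = 160 (U = 8*20 = 160)
Z = -1/33 (Z = 1/(-33) = -1/33 ≈ -0.030303)
r = 151
(B(r) + q(-568)) + Z**2 = (151 + (377 - 1*(-568))) + (-1/33)**2 = (151 + (377 + 568)) + 1/1089 = (151 + 945) + 1/1089 = 1096 + 1/1089 = 1193545/1089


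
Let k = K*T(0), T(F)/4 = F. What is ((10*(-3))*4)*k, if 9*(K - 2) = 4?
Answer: 0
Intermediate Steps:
K = 22/9 (K = 2 + (⅑)*4 = 2 + 4/9 = 22/9 ≈ 2.4444)
T(F) = 4*F
k = 0 (k = 22*(4*0)/9 = (22/9)*0 = 0)
((10*(-3))*4)*k = ((10*(-3))*4)*0 = -30*4*0 = -120*0 = 0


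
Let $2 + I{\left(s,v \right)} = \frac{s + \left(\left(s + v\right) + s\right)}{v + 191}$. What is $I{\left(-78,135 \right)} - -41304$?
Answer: $\frac{13464353}{326} \approx 41302.0$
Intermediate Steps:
$I{\left(s,v \right)} = -2 + \frac{v + 3 s}{191 + v}$ ($I{\left(s,v \right)} = -2 + \frac{s + \left(\left(s + v\right) + s\right)}{v + 191} = -2 + \frac{s + \left(v + 2 s\right)}{191 + v} = -2 + \frac{v + 3 s}{191 + v}$)
$I{\left(-78,135 \right)} - -41304 = \frac{-382 - 135 + 3 \left(-78\right)}{191 + 135} - -41304 = \frac{-382 - 135 - 234}{326} + 41304 = \frac{1}{326} \left(-751\right) + 41304 = - \frac{751}{326} + 41304 = \frac{13464353}{326}$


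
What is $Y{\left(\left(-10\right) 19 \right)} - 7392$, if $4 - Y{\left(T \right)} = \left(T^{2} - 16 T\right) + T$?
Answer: $-46338$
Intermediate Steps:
$Y{\left(T \right)} = 4 - T^{2} + 15 T$ ($Y{\left(T \right)} = 4 - \left(\left(T^{2} - 16 T\right) + T\right) = 4 - \left(T^{2} - 15 T\right) = 4 - T^{2} + 15 T$)
$Y{\left(\left(-10\right) 19 \right)} - 7392 = \left(4 - \left(\left(-10\right) 19\right)^{2} + 15 \left(\left(-10\right) 19\right)\right) - 7392 = \left(4 - \left(-190\right)^{2} + 15 \left(-190\right)\right) - 7392 = \left(4 - 36100 - 2850\right) - 7392 = -38946 - 7392 = -46338$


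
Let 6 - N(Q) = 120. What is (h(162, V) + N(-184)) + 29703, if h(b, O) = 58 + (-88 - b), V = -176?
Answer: 29397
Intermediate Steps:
N(Q) = -114 (N(Q) = 6 - 1*120 = 6 - 120 = -114)
h(b, O) = -30 - b
(h(162, V) + N(-184)) + 29703 = ((-30 - 1*162) - 114) + 29703 = ((-30 - 162) - 114) + 29703 = (-192 - 114) + 29703 = -306 + 29703 = 29397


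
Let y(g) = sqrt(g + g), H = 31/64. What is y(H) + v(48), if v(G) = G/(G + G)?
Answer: 1/2 + sqrt(62)/8 ≈ 1.4843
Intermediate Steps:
H = 31/64 (H = 31*(1/64) = 31/64 ≈ 0.48438)
y(g) = sqrt(2)*sqrt(g) (y(g) = sqrt(2*g) = sqrt(2)*sqrt(g))
v(G) = 1/2 (v(G) = G/((2*G)) = (1/(2*G))*G = 1/2)
y(H) + v(48) = sqrt(2)*sqrt(31/64) + 1/2 = sqrt(2)*(sqrt(31)/8) + 1/2 = sqrt(62)/8 + 1/2 = 1/2 + sqrt(62)/8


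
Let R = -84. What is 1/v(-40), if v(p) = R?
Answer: -1/84 ≈ -0.011905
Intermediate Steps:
v(p) = -84
1/v(-40) = 1/(-84) = -1/84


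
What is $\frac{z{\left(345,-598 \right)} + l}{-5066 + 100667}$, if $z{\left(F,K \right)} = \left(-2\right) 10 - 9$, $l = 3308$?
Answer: $\frac{1093}{31867} \approx 0.034299$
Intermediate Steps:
$z{\left(F,K \right)} = -29$ ($z{\left(F,K \right)} = -20 - 9 = -29$)
$\frac{z{\left(345,-598 \right)} + l}{-5066 + 100667} = \frac{-29 + 3308}{-5066 + 100667} = \frac{3279}{95601} = 3279 \cdot \frac{1}{95601} = \frac{1093}{31867}$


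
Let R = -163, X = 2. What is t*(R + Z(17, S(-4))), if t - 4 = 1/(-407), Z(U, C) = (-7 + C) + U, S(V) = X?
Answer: -245677/407 ≈ -603.63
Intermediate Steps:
S(V) = 2
Z(U, C) = -7 + C + U
t = 1627/407 (t = 4 + 1/(-407) = 4 - 1/407 = 1627/407 ≈ 3.9975)
t*(R + Z(17, S(-4))) = 1627*(-163 + (-7 + 2 + 17))/407 = 1627*(-163 + 12)/407 = (1627/407)*(-151) = -245677/407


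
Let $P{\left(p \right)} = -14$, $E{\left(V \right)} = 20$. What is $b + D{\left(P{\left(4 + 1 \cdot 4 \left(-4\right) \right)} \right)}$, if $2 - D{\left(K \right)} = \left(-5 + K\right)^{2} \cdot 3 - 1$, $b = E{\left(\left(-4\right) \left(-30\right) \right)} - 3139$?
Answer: $-4199$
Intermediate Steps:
$b = -3119$ ($b = 20 - 3139 = -3119$)
$D{\left(K \right)} = 3 - 3 \left(-5 + K\right)^{2}$ ($D{\left(K \right)} = 2 - \left(\left(-5 + K\right)^{2} \cdot 3 - 1\right) = 2 - \left(3 \left(-5 + K\right)^{2} - 1\right) = 2 - \left(-1 + 3 \left(-5 + K\right)^{2}\right) = 3 - 3 \left(-5 + K\right)^{2}$)
$b + D{\left(P{\left(4 + 1 \cdot 4 \left(-4\right) \right)} \right)} = -3119 + \left(3 - 3 \left(-5 - 14\right)^{2}\right) = -3119 + \left(3 - 3 \left(-19\right)^{2}\right) = -3119 + \left(3 - 1083\right) = -3119 - 1080 = -4199$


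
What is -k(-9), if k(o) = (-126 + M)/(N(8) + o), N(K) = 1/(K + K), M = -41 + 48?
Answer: -1904/143 ≈ -13.315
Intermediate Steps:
M = 7
N(K) = 1/(2*K)
k(o) = -119/(1/16 + o) (k(o) = (-126 + 7)/((½)/8 + o) = -119/((½)*(⅛) + o) = -119/(1/16 + o))
-k(-9) = -(-1904)/(1 + 16*(-9)) = -(-1904)/(1 - 144) = -(-1904)/(-143) = -(-1904)*(-1)/143 = -1*1904/143 = -1904/143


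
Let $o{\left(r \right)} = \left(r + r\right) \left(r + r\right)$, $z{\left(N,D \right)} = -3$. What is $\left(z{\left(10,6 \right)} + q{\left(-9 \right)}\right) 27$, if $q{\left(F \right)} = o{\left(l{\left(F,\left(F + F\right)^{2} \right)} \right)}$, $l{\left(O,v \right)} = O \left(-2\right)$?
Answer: $34911$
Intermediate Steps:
$l{\left(O,v \right)} = - 2 O$
$o{\left(r \right)} = 4 r^{2}$ ($o{\left(r \right)} = 2 r 2 r = 4 r^{2}$)
$q{\left(F \right)} = 16 F^{2}$ ($q{\left(F \right)} = 4 \left(- 2 F\right)^{2} = 4 \cdot 4 F^{2} = 16 F^{2}$)
$\left(z{\left(10,6 \right)} + q{\left(-9 \right)}\right) 27 = \left(-3 + 16 \left(-9\right)^{2}\right) 27 = \left(-3 + 16 \cdot 81\right) 27 = \left(-3 + 1296\right) 27 = 1293 \cdot 27 = 34911$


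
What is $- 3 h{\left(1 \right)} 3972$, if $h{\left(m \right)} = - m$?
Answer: $11916$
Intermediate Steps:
$- 3 h{\left(1 \right)} 3972 = - 3 \left(\left(-1\right) 1\right) 3972 = \left(-3\right) \left(-1\right) 3972 = 3 \cdot 3972 = 11916$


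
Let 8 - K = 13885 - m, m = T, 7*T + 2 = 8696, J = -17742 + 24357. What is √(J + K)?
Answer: 2*I*√1505 ≈ 77.589*I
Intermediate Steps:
J = 6615
T = 1242 (T = -2/7 + (⅐)*8696 = -2/7 + 8696/7 = 1242)
m = 1242
K = -12635 (K = 8 - (13885 - 1*1242) = 8 - (13885 - 1242) = 8 - 1*12643 = 8 - 12643 = -12635)
√(J + K) = √(6615 - 12635) = √(-6020) = 2*I*√1505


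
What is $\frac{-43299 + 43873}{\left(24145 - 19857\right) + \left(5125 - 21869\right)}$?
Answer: $- \frac{287}{6228} \approx -0.046082$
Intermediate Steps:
$\frac{-43299 + 43873}{\left(24145 - 19857\right) + \left(5125 - 21869\right)} = \frac{574}{\left(24145 - 19857\right) - 16744} = \frac{574}{4288 - 16744} = \frac{574}{-12456} = 574 \left(- \frac{1}{12456}\right) = - \frac{287}{6228}$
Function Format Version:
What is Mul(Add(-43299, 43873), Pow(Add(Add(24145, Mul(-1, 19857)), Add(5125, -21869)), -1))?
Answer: Rational(-287, 6228) ≈ -0.046082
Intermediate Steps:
Mul(Add(-43299, 43873), Pow(Add(Add(24145, Mul(-1, 19857)), Add(5125, -21869)), -1)) = Mul(574, Pow(Add(Add(24145, -19857), -16744), -1)) = Mul(574, Pow(Add(4288, -16744), -1)) = Mul(574, Pow(-12456, -1)) = Mul(574, Rational(-1, 12456)) = Rational(-287, 6228)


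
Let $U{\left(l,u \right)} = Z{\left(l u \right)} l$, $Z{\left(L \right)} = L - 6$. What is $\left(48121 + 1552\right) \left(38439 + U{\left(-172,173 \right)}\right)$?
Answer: $256188646519$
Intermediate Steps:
$Z{\left(L \right)} = -6 + L$
$U{\left(l,u \right)} = l \left(-6 + l u\right)$ ($U{\left(l,u \right)} = \left(-6 + l u\right) l = l \left(-6 + l u\right)$)
$\left(48121 + 1552\right) \left(38439 + U{\left(-172,173 \right)}\right) = \left(48121 + 1552\right) \left(38439 - 172 \left(-6 - 29756\right)\right) = 49673 \left(38439 - 172 \left(-6 - 29756\right)\right) = 49673 \left(38439 - -5119064\right) = 49673 \left(38439 + 5119064\right) = 49673 \cdot 5157503 = 256188646519$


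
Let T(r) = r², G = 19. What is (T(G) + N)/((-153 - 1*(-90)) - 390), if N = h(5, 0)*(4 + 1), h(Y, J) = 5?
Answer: -386/453 ≈ -0.85210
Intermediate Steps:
N = 25 (N = 5*(4 + 1) = 5*5 = 25)
(T(G) + N)/((-153 - 1*(-90)) - 390) = (19² + 25)/((-153 - 1*(-90)) - 390) = (361 + 25)/((-153 + 90) - 390) = 386/(-63 - 390) = 386/(-453) = 386*(-1/453) = -386/453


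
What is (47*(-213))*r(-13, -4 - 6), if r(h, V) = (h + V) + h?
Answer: 360396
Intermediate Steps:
r(h, V) = V + 2*h (r(h, V) = (V + h) + h = V + 2*h)
(47*(-213))*r(-13, -4 - 6) = (47*(-213))*((-4 - 6) + 2*(-13)) = -10011*(-10 - 26) = -10011*(-36) = 360396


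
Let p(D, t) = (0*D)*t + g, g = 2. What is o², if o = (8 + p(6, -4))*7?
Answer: 4900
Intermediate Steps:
p(D, t) = 2 (p(D, t) = (0*D)*t + 2 = 0*t + 2 = 0 + 2 = 2)
o = 70 (o = (8 + 2)*7 = 10*7 = 70)
o² = 70² = 4900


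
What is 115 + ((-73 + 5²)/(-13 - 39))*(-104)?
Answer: 19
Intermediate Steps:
115 + ((-73 + 5²)/(-13 - 39))*(-104) = 115 + ((-73 + 25)/(-52))*(-104) = 115 - 48*(-1/52)*(-104) = 115 + (12/13)*(-104) = 115 - 96 = 19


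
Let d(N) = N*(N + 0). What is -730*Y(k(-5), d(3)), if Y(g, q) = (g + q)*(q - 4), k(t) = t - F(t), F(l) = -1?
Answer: -18250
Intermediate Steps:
d(N) = N² (d(N) = N*N = N²)
k(t) = 1 + t (k(t) = t - 1*(-1) = t + 1 = 1 + t)
Y(g, q) = (-4 + q)*(g + q) (Y(g, q) = (g + q)*(-4 + q) = (-4 + q)*(g + q))
-730*Y(k(-5), d(3)) = -730*((3²)² - 4*(1 - 5) - 4*3² + (1 - 5)*3²) = -730*(9² - 4*(-4) - 4*9 - 4*9) = -730*(81 + 16 - 36 - 36) = -730*25 = -18250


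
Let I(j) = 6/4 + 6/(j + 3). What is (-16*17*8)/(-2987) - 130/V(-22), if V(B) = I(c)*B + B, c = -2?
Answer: 795222/558569 ≈ 1.4237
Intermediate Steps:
I(j) = 3/2 + 6/(3 + j) (I(j) = 6*(1/4) + 6/(3 + j) = 3/2 + 6/(3 + j))
V(B) = 17*B/2 (V(B) = (3*(7 - 2)/(2*(3 - 2)))*B + B = ((3/2)*5/1)*B + B = ((3/2)*1*5)*B + B = 15*B/2 + B = 17*B/2)
(-16*17*8)/(-2987) - 130/V(-22) = (-16*17*8)/(-2987) - 130/((17/2)*(-22)) = -272*8*(-1/2987) - 130/(-187) = -2176*(-1/2987) - 130*(-1/187) = 2176/2987 + 130/187 = 795222/558569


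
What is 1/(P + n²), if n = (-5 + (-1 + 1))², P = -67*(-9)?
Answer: 1/1228 ≈ 0.00081433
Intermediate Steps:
P = 603
n = 25 (n = (-5 + 0)² = (-5)² = 25)
1/(P + n²) = 1/(603 + 25²) = 1/(603 + 625) = 1/1228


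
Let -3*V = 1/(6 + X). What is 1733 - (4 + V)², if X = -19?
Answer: 2611244/1521 ≈ 1716.8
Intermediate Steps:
V = 1/39 (V = -1/(3*(6 - 19)) = -⅓/(-13) = -⅓*(-1/13) = 1/39 ≈ 0.025641)
1733 - (4 + V)² = 1733 - (4 + 1/39)² = 1733 - (157/39)² = 1733 - 1*24649/1521 = 1733 - 24649/1521 = 2611244/1521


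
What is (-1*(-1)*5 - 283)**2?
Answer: 77284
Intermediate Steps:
(-1*(-1)*5 - 283)**2 = (1*5 - 283)**2 = (5 - 283)**2 = (-278)**2 = 77284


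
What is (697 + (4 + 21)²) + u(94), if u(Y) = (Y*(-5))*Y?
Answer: -42858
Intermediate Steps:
u(Y) = -5*Y² (u(Y) = (-5*Y)*Y = -5*Y²)
(697 + (4 + 21)²) + u(94) = (697 + (4 + 21)²) - 5*94² = (697 + 25²) - 5*8836 = (697 + 625) - 44180 = 1322 - 44180 = -42858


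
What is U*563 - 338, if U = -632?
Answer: -356154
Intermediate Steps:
U*563 - 338 = -632*563 - 338 = -355816 - 338 = -356154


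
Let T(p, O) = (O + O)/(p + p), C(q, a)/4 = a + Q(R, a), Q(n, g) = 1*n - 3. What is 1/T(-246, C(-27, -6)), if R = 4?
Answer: 123/10 ≈ 12.300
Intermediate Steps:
Q(n, g) = -3 + n (Q(n, g) = n - 3 = -3 + n)
C(q, a) = 4 + 4*a (C(q, a) = 4*(a + (-3 + 4)) = 4*(a + 1) = 4*(1 + a) = 4 + 4*a)
T(p, O) = O/p (T(p, O) = (2*O)/((2*p)) = (2*O)*(1/(2*p)) = O/p)
1/T(-246, C(-27, -6)) = 1/((4 + 4*(-6))/(-246)) = 1/((4 - 24)*(-1/246)) = 1/(-20*(-1/246)) = 1/(10/123) = 123/10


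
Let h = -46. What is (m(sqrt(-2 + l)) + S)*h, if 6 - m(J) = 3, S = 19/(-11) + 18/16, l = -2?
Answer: -4853/44 ≈ -110.30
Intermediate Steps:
S = -53/88 (S = 19*(-1/11) + 18*(1/16) = -19/11 + 9/8 = -53/88 ≈ -0.60227)
m(J) = 3 (m(J) = 6 - 1*3 = 6 - 3 = 3)
(m(sqrt(-2 + l)) + S)*h = (3 - 53/88)*(-46) = (211/88)*(-46) = -4853/44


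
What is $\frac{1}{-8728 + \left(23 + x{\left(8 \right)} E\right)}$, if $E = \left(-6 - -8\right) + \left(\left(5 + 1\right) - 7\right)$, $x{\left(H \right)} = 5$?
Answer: $- \frac{1}{8700} \approx -0.00011494$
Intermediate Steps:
$E = 1$ ($E = \left(-6 + 8\right) + \left(6 - 7\right) = 2 - 1 = 1$)
$\frac{1}{-8728 + \left(23 + x{\left(8 \right)} E\right)} = \frac{1}{-8728 + \left(23 + 5 \cdot 1\right)} = \frac{1}{-8728 + \left(23 + 5\right)} = \frac{1}{-8728 + 28} = \frac{1}{-8700} = - \frac{1}{8700}$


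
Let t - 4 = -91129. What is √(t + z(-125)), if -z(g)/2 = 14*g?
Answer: 5*I*√3505 ≈ 296.02*I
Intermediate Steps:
t = -91125 (t = 4 - 91129 = -91125)
z(g) = -28*g
√(t + z(-125)) = √(-91125 - 28*(-125)) = √(-91125 + 3500) = √(-87625) = 5*I*√3505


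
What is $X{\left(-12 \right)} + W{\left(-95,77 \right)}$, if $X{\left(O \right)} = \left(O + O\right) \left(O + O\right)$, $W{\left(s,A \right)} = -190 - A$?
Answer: $309$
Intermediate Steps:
$X{\left(O \right)} = 4 O^{2}$ ($X{\left(O \right)} = 2 O 2 O = 4 O^{2}$)
$X{\left(-12 \right)} + W{\left(-95,77 \right)} = 4 \left(-12\right)^{2} - 267 = 4 \cdot 144 - 267 = 576 - 267 = 309$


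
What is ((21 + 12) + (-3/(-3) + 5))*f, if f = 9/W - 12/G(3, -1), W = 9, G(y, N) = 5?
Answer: -273/5 ≈ -54.600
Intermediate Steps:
f = -7/5 (f = 9/9 - 12/5 = 9*(1/9) - 12*1/5 = 1 - 12/5 = -7/5 ≈ -1.4000)
((21 + 12) + (-3/(-3) + 5))*f = ((21 + 12) + (-3/(-3) + 5))*(-7/5) = (33 + (-3*(-1/3) + 5))*(-7/5) = (33 + (1 + 5))*(-7/5) = (33 + 6)*(-7/5) = 39*(-7/5) = -273/5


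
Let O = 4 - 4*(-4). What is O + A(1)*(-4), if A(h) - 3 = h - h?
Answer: 8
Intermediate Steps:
A(h) = 3 (A(h) = 3 + (h - h) = 3 + 0 = 3)
O = 20 (O = 4 + 16 = 20)
O + A(1)*(-4) = 20 + 3*(-4) = 20 - 12 = 8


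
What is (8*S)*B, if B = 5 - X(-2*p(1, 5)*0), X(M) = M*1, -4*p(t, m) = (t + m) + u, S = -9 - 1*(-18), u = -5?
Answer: 360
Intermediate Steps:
S = 9 (S = -9 + 18 = 9)
p(t, m) = 5/4 - m/4 - t/4 (p(t, m) = -((t + m) - 5)/4 = -((m + t) - 5)/4 = -(-5 + m + t)/4 = 5/4 - m/4 - t/4)
X(M) = M
B = 5 (B = 5 - (-2*(5/4 - ¼*5 - ¼*1))*0 = 5 - (-2*(5/4 - 5/4 - ¼))*0 = 5 - (-2*(-¼))*0 = 5 - 0/2 = 5 - 1*0 = 5 + 0 = 5)
(8*S)*B = (8*9)*5 = 72*5 = 360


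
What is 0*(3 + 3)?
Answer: 0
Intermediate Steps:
0*(3 + 3) = 0*6 = 0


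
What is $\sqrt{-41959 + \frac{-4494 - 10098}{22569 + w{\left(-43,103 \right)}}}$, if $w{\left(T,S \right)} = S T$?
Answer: $\frac{i \sqrt{862954778455}}{4535} \approx 204.84 i$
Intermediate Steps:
$\sqrt{-41959 + \frac{-4494 - 10098}{22569 + w{\left(-43,103 \right)}}} = \sqrt{-41959 + \frac{-4494 - 10098}{22569 + 103 \left(-43\right)}} = \sqrt{-41959 - \frac{14592}{22569 - 4429}} = \sqrt{-41959 - \frac{14592}{18140}} = \sqrt{-41959 - \frac{3648}{4535}} = \sqrt{- \frac{190287713}{4535}} = \frac{i \sqrt{862954778455}}{4535}$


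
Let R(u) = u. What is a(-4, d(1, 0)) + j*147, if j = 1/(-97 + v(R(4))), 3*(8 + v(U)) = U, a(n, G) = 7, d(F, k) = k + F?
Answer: 1736/311 ≈ 5.5820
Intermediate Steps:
d(F, k) = F + k
v(U) = -8 + U/3
j = -3/311 (j = 1/(-97 + (-8 + (⅓)*4)) = 1/(-97 + (-8 + 4/3)) = 1/(-97 - 20/3) = 1/(-311/3) = -3/311 ≈ -0.0096463)
a(-4, d(1, 0)) + j*147 = 7 - 3/311*147 = 7 - 441/311 = 1736/311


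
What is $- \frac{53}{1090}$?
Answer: $- \frac{53}{1090} \approx -0.048624$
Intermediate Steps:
$- \frac{53}{1090}$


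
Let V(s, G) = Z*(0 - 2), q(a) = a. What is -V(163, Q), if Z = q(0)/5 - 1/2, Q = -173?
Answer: -1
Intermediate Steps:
Z = -½ (Z = 0/5 - 1/2 = 0*(⅕) - 1*½ = 0 - ½ = -½ ≈ -0.50000)
V(s, G) = 1 (V(s, G) = -(0 - 2)/2 = -½*(-2) = 1)
-V(163, Q) = -1*1 = -1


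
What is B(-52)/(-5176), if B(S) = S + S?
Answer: 13/647 ≈ 0.020093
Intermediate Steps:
B(S) = 2*S
B(-52)/(-5176) = (2*(-52))/(-5176) = -104*(-1/5176) = 13/647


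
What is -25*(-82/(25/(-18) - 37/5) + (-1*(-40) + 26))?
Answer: -1489650/791 ≈ -1883.3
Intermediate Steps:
-25*(-82/(25/(-18) - 37/5) + (-1*(-40) + 26)) = -25*(-82/(25*(-1/18) - 37*⅕) + (40 + 26)) = -25*(-82/(-25/18 - 37/5) + 66) = -25*(-82/(-791/90) + 66) = -25*(-82*(-90/791) + 66) = -25*(7380/791 + 66) = -25*59586/791 = -1489650/791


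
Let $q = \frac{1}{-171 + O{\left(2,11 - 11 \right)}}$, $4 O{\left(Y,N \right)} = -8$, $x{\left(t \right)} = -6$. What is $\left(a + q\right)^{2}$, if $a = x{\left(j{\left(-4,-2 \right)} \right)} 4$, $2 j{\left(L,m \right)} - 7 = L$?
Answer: $\frac{17247409}{29929} \approx 576.28$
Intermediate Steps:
$j{\left(L,m \right)} = \frac{7}{2} + \frac{L}{2}$
$O{\left(Y,N \right)} = -2$ ($O{\left(Y,N \right)} = \frac{1}{4} \left(-8\right) = -2$)
$q = - \frac{1}{173}$ ($q = \frac{1}{-171 - 2} = \frac{1}{-173} = - \frac{1}{173} \approx -0.0057803$)
$a = -24$ ($a = \left(-6\right) 4 = -24$)
$\left(a + q\right)^{2} = \left(-24 - \frac{1}{173}\right)^{2} = \left(- \frac{4153}{173}\right)^{2} = \frac{17247409}{29929}$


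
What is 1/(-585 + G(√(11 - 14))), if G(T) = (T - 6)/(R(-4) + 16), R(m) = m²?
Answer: -199744/116887693 - 32*I*√3/350663079 ≈ -0.0017089 - 1.5806e-7*I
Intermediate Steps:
G(T) = -3/16 + T/32 (G(T) = (T - 6)/((-4)² + 16) = (-6 + T)/(16 + 16) = (-6 + T)/32 = (-6 + T)*(1/32) = -3/16 + T/32)
1/(-585 + G(√(11 - 14))) = 1/(-585 + (-3/16 + √(11 - 14)/32)) = 1/(-585 + (-3/16 + √(-3)/32)) = 1/(-585 + (-3/16 + (I*√3)/32)) = 1/(-585 + (-3/16 + I*√3/32)) = 1/(-9363/16 + I*√3/32)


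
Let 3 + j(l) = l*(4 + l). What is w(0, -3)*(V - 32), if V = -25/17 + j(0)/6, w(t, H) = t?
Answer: 0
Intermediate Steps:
j(l) = -3 + l*(4 + l)
V = -67/34 (V = -25/17 + (-3 + 0² + 4*0)/6 = -25*1/17 + (-3 + 0 + 0)*(⅙) = -25/17 - 3*⅙ = -25/17 - ½ = -67/34 ≈ -1.9706)
w(0, -3)*(V - 32) = 0*(-67/34 - 32) = 0*(-1155/34) = 0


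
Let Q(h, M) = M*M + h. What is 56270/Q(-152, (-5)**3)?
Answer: 56270/15473 ≈ 3.6367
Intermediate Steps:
Q(h, M) = h + M**2 (Q(h, M) = M**2 + h = h + M**2)
56270/Q(-152, (-5)**3) = 56270/(-152 + ((-5)**3)**2) = 56270/(-152 + (-125)**2) = 56270/(-152 + 15625) = 56270/15473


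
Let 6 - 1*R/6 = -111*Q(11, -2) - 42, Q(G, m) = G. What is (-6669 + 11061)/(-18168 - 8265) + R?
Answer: 22361830/2937 ≈ 7613.8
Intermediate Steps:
R = 7614 (R = 36 - 6*(-111*11 - 42) = 36 - 6*(-1221 - 42) = 36 - 6*(-1263) = 36 + 7578 = 7614)
(-6669 + 11061)/(-18168 - 8265) + R = (-6669 + 11061)/(-18168 - 8265) + 7614 = 4392/(-26433) + 7614 = 4392*(-1/26433) + 7614 = -488/2937 + 7614 = 22361830/2937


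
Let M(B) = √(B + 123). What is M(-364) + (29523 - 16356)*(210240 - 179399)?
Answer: 406083447 + I*√241 ≈ 4.0608e+8 + 15.524*I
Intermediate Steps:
M(B) = √(123 + B)
M(-364) + (29523 - 16356)*(210240 - 179399) = √(123 - 364) + (29523 - 16356)*(210240 - 179399) = √(-241) + 13167*30841 = I*√241 + 406083447 = 406083447 + I*√241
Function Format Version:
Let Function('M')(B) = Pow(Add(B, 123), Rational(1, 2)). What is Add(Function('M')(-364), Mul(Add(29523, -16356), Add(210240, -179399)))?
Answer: Add(406083447, Mul(I, Pow(241, Rational(1, 2)))) ≈ Add(4.0608e+8, Mul(15.524, I))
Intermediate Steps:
Function('M')(B) = Pow(Add(123, B), Rational(1, 2))
Add(Function('M')(-364), Mul(Add(29523, -16356), Add(210240, -179399))) = Add(Pow(Add(123, -364), Rational(1, 2)), Mul(Add(29523, -16356), Add(210240, -179399))) = Add(Pow(-241, Rational(1, 2)), Mul(13167, 30841)) = Add(Mul(I, Pow(241, Rational(1, 2))), 406083447) = Add(406083447, Mul(I, Pow(241, Rational(1, 2))))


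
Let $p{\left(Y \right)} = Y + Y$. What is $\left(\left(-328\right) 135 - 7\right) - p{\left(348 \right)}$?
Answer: $-44983$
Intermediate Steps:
$p{\left(Y \right)} = 2 Y$
$\left(\left(-328\right) 135 - 7\right) - p{\left(348 \right)} = \left(\left(-328\right) 135 - 7\right) - 2 \cdot 348 = \left(-44280 - 7\right) - 696 = -44287 - 696 = -44983$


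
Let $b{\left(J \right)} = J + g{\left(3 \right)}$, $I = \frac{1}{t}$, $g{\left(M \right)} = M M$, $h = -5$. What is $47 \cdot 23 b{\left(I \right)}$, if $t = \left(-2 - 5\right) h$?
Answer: $\frac{341596}{35} \approx 9759.9$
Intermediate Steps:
$t = 35$ ($t = \left(-2 - 5\right) \left(-5\right) = \left(-7\right) \left(-5\right) = 35$)
$g{\left(M \right)} = M^{2}$
$I = \frac{1}{35} \approx 0.028571$
$b{\left(J \right)} = 9 + J$ ($b{\left(J \right)} = J + 3^{2} = J + 9 = 9 + J$)
$47 \cdot 23 b{\left(I \right)} = 47 \cdot 23 \left(9 + \frac{1}{35}\right) = 1081 \cdot \frac{316}{35} = \frac{341596}{35}$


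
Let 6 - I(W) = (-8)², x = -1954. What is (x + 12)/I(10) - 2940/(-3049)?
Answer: 3045839/88421 ≈ 34.447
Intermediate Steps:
I(W) = -58 (I(W) = 6 - 1*(-8)² = 6 - 1*64 = 6 - 64 = -58)
(x + 12)/I(10) - 2940/(-3049) = (-1954 + 12)/(-58) - 2940/(-3049) = -1942*(-1/58) - 2940*(-1/3049) = 971/29 + 2940/3049 = 3045839/88421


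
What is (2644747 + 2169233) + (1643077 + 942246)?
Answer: 7399303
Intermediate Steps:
(2644747 + 2169233) + (1643077 + 942246) = 4813980 + 2585323 = 7399303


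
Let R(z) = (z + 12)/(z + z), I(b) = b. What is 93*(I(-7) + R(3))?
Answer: -837/2 ≈ -418.50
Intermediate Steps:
R(z) = (12 + z)/(2*z) (R(z) = (12 + z)/((2*z)) = (12 + z)*(1/(2*z)) = (12 + z)/(2*z))
93*(I(-7) + R(3)) = 93*(-7 + (½)*(12 + 3)/3) = 93*(-7 + (½)*(⅓)*15) = 93*(-7 + 5/2) = 93*(-9/2) = -837/2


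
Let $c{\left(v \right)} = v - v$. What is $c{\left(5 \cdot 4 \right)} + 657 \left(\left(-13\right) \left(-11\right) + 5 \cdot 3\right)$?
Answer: $103806$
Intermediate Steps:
$c{\left(v \right)} = 0$
$c{\left(5 \cdot 4 \right)} + 657 \left(\left(-13\right) \left(-11\right) + 5 \cdot 3\right) = 0 + 657 \left(\left(-13\right) \left(-11\right) + 5 \cdot 3\right) = 0 + 657 \left(143 + 15\right) = 0 + 657 \cdot 158 = 0 + 103806 = 103806$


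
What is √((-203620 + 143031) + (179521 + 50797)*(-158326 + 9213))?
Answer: 3*I*√3815940947 ≈ 1.8532e+5*I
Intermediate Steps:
√((-203620 + 143031) + (179521 + 50797)*(-158326 + 9213)) = √(-60589 + 230318*(-149113)) = √(-60589 - 34343407934) = √(-34343468523) = 3*I*√3815940947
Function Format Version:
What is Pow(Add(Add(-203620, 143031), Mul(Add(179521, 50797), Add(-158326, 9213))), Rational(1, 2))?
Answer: Mul(3, I, Pow(3815940947, Rational(1, 2))) ≈ Mul(1.8532e+5, I)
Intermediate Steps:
Pow(Add(Add(-203620, 143031), Mul(Add(179521, 50797), Add(-158326, 9213))), Rational(1, 2)) = Pow(Add(-60589, Mul(230318, -149113)), Rational(1, 2)) = Pow(Add(-60589, -34343407934), Rational(1, 2)) = Pow(-34343468523, Rational(1, 2)) = Mul(3, I, Pow(3815940947, Rational(1, 2)))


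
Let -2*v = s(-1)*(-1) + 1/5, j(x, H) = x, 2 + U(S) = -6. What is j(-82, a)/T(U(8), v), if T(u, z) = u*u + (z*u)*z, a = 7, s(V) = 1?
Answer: -1025/784 ≈ -1.3074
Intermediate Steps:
U(S) = -8 (U(S) = -2 - 6 = -8)
v = ⅖ (v = -(1*(-1) + 1/5)/2 = -(-1 + ⅕)/2 = -½*(-⅘) = ⅖ ≈ 0.40000)
T(u, z) = u² + u*z² (T(u, z) = u² + (u*z)*z = u² + u*z²)
j(-82, a)/T(U(8), v) = -82*(-1/(8*(-8 + (⅖)²))) = -82*(-1/(8*(-8 + 4/25))) = -82/((-8*(-196/25))) = -82/1568/25 = -82*25/1568 = -1025/784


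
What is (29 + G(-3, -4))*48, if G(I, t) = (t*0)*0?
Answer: 1392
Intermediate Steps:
G(I, t) = 0 (G(I, t) = 0*0 = 0)
(29 + G(-3, -4))*48 = (29 + 0)*48 = 29*48 = 1392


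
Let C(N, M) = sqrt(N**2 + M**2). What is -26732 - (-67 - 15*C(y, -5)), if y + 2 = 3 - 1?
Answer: -26590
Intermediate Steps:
y = 0 (y = -2 + (3 - 1) = -2 + 2 = 0)
C(N, M) = sqrt(M**2 + N**2)
-26732 - (-67 - 15*C(y, -5)) = -26732 - (-67 - 15*sqrt((-5)**2 + 0**2)) = -26732 - (-67 - 15*sqrt(25 + 0)) = -26732 - (-67 - 15*sqrt(25)) = -26732 - (-67 - 15*5) = -26732 - (-67 - 75) = -26732 - 1*(-142) = -26732 + 142 = -26590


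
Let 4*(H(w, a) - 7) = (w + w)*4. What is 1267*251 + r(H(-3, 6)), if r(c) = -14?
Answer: 318003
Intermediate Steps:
H(w, a) = 7 + 2*w (H(w, a) = 7 + ((w + w)*4)/4 = 7 + ((2*w)*4)/4 = 7 + (8*w)/4 = 7 + 2*w)
1267*251 + r(H(-3, 6)) = 1267*251 - 14 = 318017 - 14 = 318003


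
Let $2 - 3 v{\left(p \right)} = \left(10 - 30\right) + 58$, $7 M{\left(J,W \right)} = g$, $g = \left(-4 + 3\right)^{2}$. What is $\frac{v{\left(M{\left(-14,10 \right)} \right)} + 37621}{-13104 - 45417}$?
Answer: $- \frac{37609}{58521} \approx -0.64266$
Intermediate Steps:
$g = 1$ ($g = \left(-1\right)^{2} = 1$)
$M{\left(J,W \right)} = \frac{1}{7}$ ($M{\left(J,W \right)} = \frac{1}{7} \cdot 1 = \frac{1}{7}$)
$v{\left(p \right)} = -12$ ($v{\left(p \right)} = \frac{2}{3} - \frac{\left(10 - 30\right) + 58}{3} = \frac{2}{3} - \frac{-20 + 58}{3} = \frac{2}{3} - \frac{38}{3} = -12$)
$\frac{v{\left(M{\left(-14,10 \right)} \right)} + 37621}{-13104 - 45417} = \frac{-12 + 37621}{-13104 - 45417} = \frac{37609}{-58521} = 37609 \left(- \frac{1}{58521}\right) = - \frac{37609}{58521}$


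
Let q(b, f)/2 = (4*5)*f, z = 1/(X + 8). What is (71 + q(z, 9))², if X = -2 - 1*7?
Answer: 185761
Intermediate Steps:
X = -9 (X = -2 - 7 = -9)
z = -1 (z = 1/(-9 + 8) = 1/(-1) = -1)
q(b, f) = 40*f (q(b, f) = 2*((4*5)*f) = 2*(20*f) = 40*f)
(71 + q(z, 9))² = (71 + 40*9)² = (71 + 360)² = 431² = 185761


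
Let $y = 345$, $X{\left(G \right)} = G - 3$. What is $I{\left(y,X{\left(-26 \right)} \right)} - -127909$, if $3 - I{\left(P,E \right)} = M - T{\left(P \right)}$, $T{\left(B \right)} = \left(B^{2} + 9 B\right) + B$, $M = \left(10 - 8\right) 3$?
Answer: $250381$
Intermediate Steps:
$X{\left(G \right)} = -3 + G$
$M = 6$ ($M = 2 \cdot 3 = 6$)
$T{\left(B \right)} = B^{2} + 10 B$
$I{\left(P,E \right)} = -3 + P \left(10 + P\right)$ ($I{\left(P,E \right)} = 3 - \left(6 - P \left(10 + P\right)\right) = 3 + \left(-6 + P \left(10 + P\right)\right) = -3 + P \left(10 + P\right)$)
$I{\left(y,X{\left(-26 \right)} \right)} - -127909 = \left(-3 + 345 \left(10 + 345\right)\right) - -127909 = \left(-3 + 345 \cdot 355\right) + 127909 = \left(-3 + 122475\right) + 127909 = 122472 + 127909 = 250381$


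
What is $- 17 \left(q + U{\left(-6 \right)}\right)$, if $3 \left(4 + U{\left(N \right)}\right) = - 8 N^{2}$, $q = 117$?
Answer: $-289$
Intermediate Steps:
$U{\left(N \right)} = -4 - \frac{8 N^{2}}{3}$ ($U{\left(N \right)} = -4 + \frac{\left(-8\right) N^{2}}{3} = -4 - \frac{8 N^{2}}{3}$)
$- 17 \left(q + U{\left(-6 \right)}\right) = - 17 \left(117 - \left(4 + \frac{8 \left(-6\right)^{2}}{3}\right)\right) = - 17 \left(117 - 100\right) = \left(-17\right) 17 = -289$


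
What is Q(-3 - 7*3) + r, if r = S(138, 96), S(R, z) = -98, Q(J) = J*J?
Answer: 478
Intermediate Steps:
Q(J) = J²
r = -98
Q(-3 - 7*3) + r = (-3 - 7*3)² - 98 = (-3 - 21)² - 98 = (-24)² - 98 = 576 - 98 = 478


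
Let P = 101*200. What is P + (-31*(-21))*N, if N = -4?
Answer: 17596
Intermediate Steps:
P = 20200
P + (-31*(-21))*N = 20200 - 31*(-21)*(-4) = 20200 + 651*(-4) = 20200 - 2604 = 17596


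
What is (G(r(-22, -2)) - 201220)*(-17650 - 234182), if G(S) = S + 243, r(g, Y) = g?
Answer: 50617980168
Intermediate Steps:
G(S) = 243 + S
(G(r(-22, -2)) - 201220)*(-17650 - 234182) = ((243 - 22) - 201220)*(-17650 - 234182) = (221 - 201220)*(-251832) = -200999*(-251832) = 50617980168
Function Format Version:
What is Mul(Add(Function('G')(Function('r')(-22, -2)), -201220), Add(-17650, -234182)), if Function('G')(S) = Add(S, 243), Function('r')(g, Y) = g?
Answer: 50617980168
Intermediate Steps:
Function('G')(S) = Add(243, S)
Mul(Add(Function('G')(Function('r')(-22, -2)), -201220), Add(-17650, -234182)) = Mul(Add(Add(243, -22), -201220), Add(-17650, -234182)) = Mul(Add(221, -201220), -251832) = Mul(-200999, -251832) = 50617980168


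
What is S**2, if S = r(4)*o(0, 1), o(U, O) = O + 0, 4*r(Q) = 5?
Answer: 25/16 ≈ 1.5625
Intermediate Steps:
r(Q) = 5/4 (r(Q) = (1/4)*5 = 5/4)
o(U, O) = O
S = 5/4 (S = (5/4)*1 = 5/4 ≈ 1.2500)
S**2 = (5/4)**2 = 25/16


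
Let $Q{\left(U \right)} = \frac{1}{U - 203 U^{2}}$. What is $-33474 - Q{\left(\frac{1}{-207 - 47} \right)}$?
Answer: $- \frac{15233102}{457} \approx -33333.0$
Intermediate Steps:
$-33474 - Q{\left(\frac{1}{-207 - 47} \right)} = -33474 - - \frac{1}{\frac{1}{-207 - 47} \left(-1 + \frac{203}{-207 - 47}\right)} = -33474 - - \frac{1}{\frac{1}{-254} \left(-1 + \frac{203}{-254}\right)} = -33474 - - \frac{1}{\left(- \frac{1}{254}\right) \left(-1 + 203 \left(- \frac{1}{254}\right)\right)} = -33474 - \left(-1\right) \left(-254\right) \frac{1}{-1 - \frac{203}{254}} = -33474 - \left(-1\right) \left(-254\right) \frac{1}{- \frac{457}{254}} = -33474 - \left(-1\right) \left(-254\right) \left(- \frac{254}{457}\right) = -33474 - - \frac{64516}{457} = -33474 + \frac{64516}{457} = - \frac{15233102}{457}$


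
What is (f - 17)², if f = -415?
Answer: 186624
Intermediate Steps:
(f - 17)² = (-415 - 17)² = (-432)² = 186624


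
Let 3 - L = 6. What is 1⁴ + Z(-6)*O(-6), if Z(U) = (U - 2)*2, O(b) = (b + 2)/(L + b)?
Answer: -55/9 ≈ -6.1111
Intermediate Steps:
L = -3 (L = 3 - 1*6 = 3 - 6 = -3)
O(b) = (2 + b)/(-3 + b) (O(b) = (b + 2)/(-3 + b) = (2 + b)/(-3 + b))
Z(U) = -4 + 2*U (Z(U) = (-2 + U)*2 = -4 + 2*U)
1⁴ + Z(-6)*O(-6) = 1⁴ + (-4 + 2*(-6))*((2 - 6)/(-3 - 6)) = 1 + (-4 - 12)*(-4/(-9)) = 1 - (-16)*(-4)/9 = 1 - 16*4/9 = 1 - 64/9 = -55/9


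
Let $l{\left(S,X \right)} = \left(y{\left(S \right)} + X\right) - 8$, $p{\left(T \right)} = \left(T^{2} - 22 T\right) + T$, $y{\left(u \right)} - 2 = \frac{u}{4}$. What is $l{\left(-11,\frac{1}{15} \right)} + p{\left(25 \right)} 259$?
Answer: $\frac{1553479}{60} \approx 25891.0$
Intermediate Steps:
$y{\left(u \right)} = 2 + \frac{u}{4}$
$p{\left(T \right)} = T^{2} - 21 T$
$l{\left(S,X \right)} = -6 + X + \frac{S}{4}$ ($l{\left(S,X \right)} = \left(\left(2 + \frac{S}{4}\right) + X\right) - 8 = \left(2 + X + \frac{S}{4}\right) - 8 = -6 + X + \frac{S}{4}$)
$l{\left(-11,\frac{1}{15} \right)} + p{\left(25 \right)} 259 = \left(-6 + \frac{1}{15} + \frac{1}{4} \left(-11\right)\right) + 25 \left(-21 + 25\right) 259 = \left(-6 + \frac{1}{15} - \frac{11}{4}\right) + 25 \cdot 4 \cdot 259 = - \frac{521}{60} + 100 \cdot 259 = - \frac{521}{60} + 25900 = \frac{1553479}{60}$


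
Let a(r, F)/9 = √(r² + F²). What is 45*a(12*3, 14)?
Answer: 810*√373 ≈ 15644.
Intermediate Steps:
a(r, F) = 9*√(F² + r²) (a(r, F) = 9*√(r² + F²) = 9*√(F² + r²))
45*a(12*3, 14) = 45*(9*√(14² + (12*3)²)) = 45*(9*√(196 + 36²)) = 45*(9*√(196 + 1296)) = 45*(9*√1492) = 45*(9*(2*√373)) = 45*(18*√373) = 810*√373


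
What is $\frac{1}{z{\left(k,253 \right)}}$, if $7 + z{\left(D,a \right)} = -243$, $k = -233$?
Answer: $- \frac{1}{250} \approx -0.004$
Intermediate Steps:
$z{\left(D,a \right)} = -250$ ($z{\left(D,a \right)} = -7 - 243 = -250$)
$\frac{1}{z{\left(k,253 \right)}} = \frac{1}{-250} = - \frac{1}{250}$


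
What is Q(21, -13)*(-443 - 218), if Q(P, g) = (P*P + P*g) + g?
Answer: -102455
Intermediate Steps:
Q(P, g) = g + P² + P*g (Q(P, g) = (P² + P*g) + g = g + P² + P*g)
Q(21, -13)*(-443 - 218) = (-13 + 21² + 21*(-13))*(-443 - 218) = (-13 + 441 - 273)*(-661) = 155*(-661) = -102455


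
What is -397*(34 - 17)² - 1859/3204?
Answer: -367606391/3204 ≈ -1.1473e+5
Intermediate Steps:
-397*(34 - 17)² - 1859/3204 = -397*17² - 1859*1/3204 = -397/(1/289) - 1859/3204 = -397/1/289 - 1859/3204 = -397*289 - 1859/3204 = -114733 - 1859/3204 = -367606391/3204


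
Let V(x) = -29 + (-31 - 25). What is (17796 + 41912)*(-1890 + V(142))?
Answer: -117923300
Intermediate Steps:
V(x) = -85 (V(x) = -29 - 56 = -85)
(17796 + 41912)*(-1890 + V(142)) = (17796 + 41912)*(-1890 - 85) = 59708*(-1975) = -117923300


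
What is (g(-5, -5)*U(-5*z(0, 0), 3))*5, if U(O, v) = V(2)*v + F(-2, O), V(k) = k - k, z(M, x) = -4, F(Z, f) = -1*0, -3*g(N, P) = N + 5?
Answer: 0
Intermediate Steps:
g(N, P) = -5/3 - N/3 (g(N, P) = -(N + 5)/3 = -(5 + N)/3 = -5/3 - N/3)
F(Z, f) = 0
V(k) = 0
U(O, v) = 0 (U(O, v) = 0*v + 0 = 0 + 0 = 0)
(g(-5, -5)*U(-5*z(0, 0), 3))*5 = ((-5/3 - ⅓*(-5))*0)*5 = ((-5/3 + 5/3)*0)*5 = (0*0)*5 = 0*5 = 0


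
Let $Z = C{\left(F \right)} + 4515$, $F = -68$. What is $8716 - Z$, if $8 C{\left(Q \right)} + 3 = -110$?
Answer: $\frac{33721}{8} \approx 4215.1$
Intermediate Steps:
$C{\left(Q \right)} = - \frac{113}{8}$ ($C{\left(Q \right)} = - \frac{3}{8} + \frac{1}{8} \left(-110\right) = - \frac{3}{8} - \frac{55}{4} = - \frac{113}{8}$)
$Z = \frac{36007}{8}$ ($Z = - \frac{113}{8} + 4515 = \frac{36007}{8} \approx 4500.9$)
$8716 - Z = 8716 - \frac{36007}{8} = \frac{33721}{8}$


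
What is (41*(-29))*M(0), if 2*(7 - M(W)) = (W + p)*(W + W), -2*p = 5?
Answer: -8323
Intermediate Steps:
p = -5/2 (p = -½*5 = -5/2 ≈ -2.5000)
M(W) = 7 - W*(-5/2 + W) (M(W) = 7 - (W - 5/2)*(W + W)/2 = 7 - (-5/2 + W)*2*W/2 = 7 - W*(-5/2 + W))
(41*(-29))*M(0) = (41*(-29))*(7 - 1*0² + (5/2)*0) = -1189*(7 - 1*0 + 0) = -1189*(7 + 0 + 0) = -1189*7 = -8323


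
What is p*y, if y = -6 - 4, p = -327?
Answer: 3270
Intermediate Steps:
y = -10
p*y = -327*(-10) = 3270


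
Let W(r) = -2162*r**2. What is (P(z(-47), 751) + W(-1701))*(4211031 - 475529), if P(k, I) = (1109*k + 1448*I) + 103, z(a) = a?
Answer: -23363688047252068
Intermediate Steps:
P(k, I) = 103 + 1109*k + 1448*I
(P(z(-47), 751) + W(-1701))*(4211031 - 475529) = ((103 + 1109*(-47) + 1448*751) - 2162*(-1701)**2)*(4211031 - 475529) = ((103 - 52123 + 1087448) - 2162*2893401)*3735502 = (1035428 - 6255532962)*3735502 = -6254497534*3735502 = -23363688047252068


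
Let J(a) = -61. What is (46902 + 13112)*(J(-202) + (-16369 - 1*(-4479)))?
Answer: -717227314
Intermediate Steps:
(46902 + 13112)*(J(-202) + (-16369 - 1*(-4479))) = (46902 + 13112)*(-61 + (-16369 - 1*(-4479))) = 60014*(-61 + (-16369 + 4479)) = 60014*(-61 - 11890) = 60014*(-11951) = -717227314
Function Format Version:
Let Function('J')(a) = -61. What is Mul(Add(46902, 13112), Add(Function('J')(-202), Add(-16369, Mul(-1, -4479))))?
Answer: -717227314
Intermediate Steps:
Mul(Add(46902, 13112), Add(Function('J')(-202), Add(-16369, Mul(-1, -4479)))) = Mul(Add(46902, 13112), Add(-61, Add(-16369, Mul(-1, -4479)))) = Mul(60014, Add(-61, Add(-16369, 4479))) = Mul(60014, Add(-61, -11890)) = Mul(60014, -11951) = -717227314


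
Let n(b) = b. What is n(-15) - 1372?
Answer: -1387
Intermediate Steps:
n(-15) - 1372 = -15 - 1372 = -1387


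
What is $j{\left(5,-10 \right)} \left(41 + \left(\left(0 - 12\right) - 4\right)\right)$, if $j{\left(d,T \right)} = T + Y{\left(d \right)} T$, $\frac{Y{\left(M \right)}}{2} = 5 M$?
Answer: $-12750$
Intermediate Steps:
$Y{\left(M \right)} = 10 M$ ($Y{\left(M \right)} = 2 \cdot 5 M = 10 M$)
$j{\left(d,T \right)} = T + 10 T d$ ($j{\left(d,T \right)} = T + 10 d T = T + 10 T d$)
$j{\left(5,-10 \right)} \left(41 + \left(\left(0 - 12\right) - 4\right)\right) = - 10 \left(1 + 10 \cdot 5\right) \left(41 + \left(\left(0 - 12\right) - 4\right)\right) = - 10 \left(1 + 50\right) \left(41 - 16\right) = \left(-10\right) 51 \left(41 - 16\right) = \left(-510\right) 25 = -12750$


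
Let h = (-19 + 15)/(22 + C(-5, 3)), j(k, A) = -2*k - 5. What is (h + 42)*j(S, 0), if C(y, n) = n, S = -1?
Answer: -3138/25 ≈ -125.52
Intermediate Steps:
j(k, A) = -5 - 2*k
h = -4/25 (h = (-19 + 15)/(22 + 3) = -4/25 ≈ -0.16000)
(h + 42)*j(S, 0) = (-4/25 + 42)*(-5 - 2*(-1)) = 1046*(-5 + 2)/25 = (1046/25)*(-3) = -3138/25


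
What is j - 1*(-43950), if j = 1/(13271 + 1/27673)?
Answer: 16140566504473/367248384 ≈ 43950.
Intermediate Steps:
j = 27673/367248384 (j = 1/(13271 + 1/27673) = 1/(367248384/27673) = 27673/367248384 ≈ 7.5352e-5)
j - 1*(-43950) = 27673/367248384 - 1*(-43950) = 27673/367248384 + 43950 = 16140566504473/367248384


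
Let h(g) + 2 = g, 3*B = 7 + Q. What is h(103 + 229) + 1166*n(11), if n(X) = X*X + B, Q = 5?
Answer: 146080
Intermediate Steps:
B = 4 (B = (7 + 5)/3 = (⅓)*12 = 4)
h(g) = -2 + g
n(X) = 4 + X² (n(X) = X*X + 4 = X² + 4 = 4 + X²)
h(103 + 229) + 1166*n(11) = (-2 + (103 + 229)) + 1166*(4 + 11²) = (-2 + 332) + 1166*(4 + 121) = 330 + 1166*125 = 330 + 145750 = 146080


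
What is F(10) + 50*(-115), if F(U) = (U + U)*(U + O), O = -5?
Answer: -5650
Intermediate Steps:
F(U) = 2*U*(-5 + U) (F(U) = (U + U)*(U - 5) = (2*U)*(-5 + U) = 2*U*(-5 + U))
F(10) + 50*(-115) = 2*10*(-5 + 10) + 50*(-115) = 2*10*5 - 5750 = 100 - 5750 = -5650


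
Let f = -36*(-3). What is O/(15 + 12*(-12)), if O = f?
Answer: -36/43 ≈ -0.83721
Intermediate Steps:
f = 108 (f = -6*(-18) = 108)
O = 108
O/(15 + 12*(-12)) = 108/(15 + 12*(-12)) = 108/(15 - 144) = 108/(-129) = 108*(-1/129) = -36/43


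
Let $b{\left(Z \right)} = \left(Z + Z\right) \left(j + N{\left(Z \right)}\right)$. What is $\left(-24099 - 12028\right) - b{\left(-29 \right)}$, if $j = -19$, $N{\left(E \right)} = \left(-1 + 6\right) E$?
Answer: $-45639$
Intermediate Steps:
$N{\left(E \right)} = 5 E$
$b{\left(Z \right)} = 2 Z \left(-19 + 5 Z\right)$ ($b{\left(Z \right)} = \left(Z + Z\right) \left(-19 + 5 Z\right) = 2 Z \left(-19 + 5 Z\right)$)
$\left(-24099 - 12028\right) - b{\left(-29 \right)} = \left(-24099 - 12028\right) - 2 \left(-29\right) \left(-19 + 5 \left(-29\right)\right) = \left(-24099 - 12028\right) - 2 \left(-29\right) \left(-19 - 145\right) = -36127 - 2 \left(-29\right) \left(-164\right) = -36127 - 9512 = -45639$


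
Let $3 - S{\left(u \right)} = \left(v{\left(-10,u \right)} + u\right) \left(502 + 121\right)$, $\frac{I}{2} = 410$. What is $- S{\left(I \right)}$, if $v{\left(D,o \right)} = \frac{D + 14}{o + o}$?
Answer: $\frac{209451993}{410} \approx 5.1086 \cdot 10^{5}$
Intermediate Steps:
$v{\left(D,o \right)} = \frac{14 + D}{2 o}$
$I = 820$ ($I = 2 \cdot 410 = 820$)
$S{\left(u \right)} = 3 - \frac{1246}{u} - 623 u$ ($S{\left(u \right)} = 3 - \left(\frac{14 - 10}{2 u} + u\right) \left(502 + 121\right) = 3 - \left(\frac{1}{2} \frac{1}{u} 4 + u\right) 623 = 3 - \left(\frac{2}{u} + u\right) 623 = 3 - \left(u + \frac{2}{u}\right) 623 = 3 - \left(623 u + \frac{1246}{u}\right) = 3 - \frac{1246}{u} - 623 u$)
$- S{\left(I \right)} = - (3 - \frac{1246}{820} - 510860) = - (3 - \frac{623}{410} - 510860) = \left(-1\right) \left(- \frac{209451993}{410}\right) = \frac{209451993}{410}$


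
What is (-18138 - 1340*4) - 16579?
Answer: -40077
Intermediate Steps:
(-18138 - 1340*4) - 16579 = (-18138 - 5360) - 16579 = -23498 - 16579 = -40077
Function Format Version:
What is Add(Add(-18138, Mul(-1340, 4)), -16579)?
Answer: -40077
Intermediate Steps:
Add(Add(-18138, Mul(-1340, 4)), -16579) = Add(Add(-18138, -5360), -16579) = Add(-23498, -16579) = -40077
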